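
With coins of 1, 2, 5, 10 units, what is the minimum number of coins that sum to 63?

8

Use the largest denomination that fits, subtract, and repeat.
63 = 6×10 + 1×2 + 1×1
Total coins = 6 + 1 + 1 = 8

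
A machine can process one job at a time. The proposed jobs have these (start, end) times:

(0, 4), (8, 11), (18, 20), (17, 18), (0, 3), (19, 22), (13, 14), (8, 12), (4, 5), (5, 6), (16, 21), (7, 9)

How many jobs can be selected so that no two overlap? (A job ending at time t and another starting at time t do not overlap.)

7

Sorted by end: (0,3)  (0,4)  (4,5)  (5,6)  (7,9)  (8,11)  (8,12)  (13,14)  (17,18)  (18,20)  (16,21)  (19,22)
take (0,3); take (4,5); take (5,6); take (7,9); skip (8,12); take (13,14); take (17,18); take (18,20).
Selected 7 jobs.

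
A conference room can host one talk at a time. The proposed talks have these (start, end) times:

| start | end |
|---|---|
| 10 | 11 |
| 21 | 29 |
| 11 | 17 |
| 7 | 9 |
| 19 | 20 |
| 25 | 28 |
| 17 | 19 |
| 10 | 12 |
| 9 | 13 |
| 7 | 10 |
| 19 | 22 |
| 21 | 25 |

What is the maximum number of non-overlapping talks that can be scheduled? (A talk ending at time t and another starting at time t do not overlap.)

By end time: (7,9), (7,10), (10,11), (10,12), (9,13), (11,17), (17,19), (19,20), (19,22), (21,25), (25,28), (21,29).
Pick (7,9); next start ≥ 9 → (10,11); next start ≥ 11 → (11,17); next start ≥ 17 → (17,19); next start ≥ 19 → (19,20); next start ≥ 20 → (21,25); next start ≥ 25 → (25,28).
Selected 7 talks.

7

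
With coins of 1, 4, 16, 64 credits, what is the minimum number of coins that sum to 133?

4

Use the largest denomination that fits, subtract, and repeat.
133 − 2×64→5 − 1×4→1 − 1×1→0
Total coins = 2 + 1 + 1 = 4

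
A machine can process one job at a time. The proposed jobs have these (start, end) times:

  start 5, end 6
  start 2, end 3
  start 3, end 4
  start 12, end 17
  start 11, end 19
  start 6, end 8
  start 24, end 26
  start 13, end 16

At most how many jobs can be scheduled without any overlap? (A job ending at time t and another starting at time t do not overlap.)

Sort by end time and greedily take each interval whose start is ≥ the last chosen end.
By end time: (2,3), (3,4), (5,6), (6,8), (13,16), (12,17), (11,19), (24,26).
Pick (2,3); next start ≥ 3 → (3,4); next start ≥ 4 → (5,6); next start ≥ 6 → (6,8); next start ≥ 8 → (13,16); next start ≥ 16 → (24,26).
Selected 6 jobs.

6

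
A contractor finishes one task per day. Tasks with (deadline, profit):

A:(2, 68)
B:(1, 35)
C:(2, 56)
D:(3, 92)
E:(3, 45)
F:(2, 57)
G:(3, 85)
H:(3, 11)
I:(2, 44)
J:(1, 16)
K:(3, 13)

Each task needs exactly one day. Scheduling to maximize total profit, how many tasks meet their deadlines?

3

Profit order: D=92 G=85 A=68 F=57 C=56 E=45 I=44 B=35 J=16 K=13 H=11
Assign: D→slot 3, G→slot 2, A→slot 1, F skipped, C skipped, E skipped, I skipped, B skipped, J skipped, K skipped, H skipped.
Slots: [1:A] [2:G] [3:D]
3 of 11 scheduled.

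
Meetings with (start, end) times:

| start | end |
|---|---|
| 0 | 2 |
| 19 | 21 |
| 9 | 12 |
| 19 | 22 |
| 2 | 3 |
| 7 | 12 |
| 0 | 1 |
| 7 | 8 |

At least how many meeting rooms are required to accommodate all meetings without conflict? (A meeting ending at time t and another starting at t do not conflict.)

The answer is the maximum number of intervals overlapping at any instant.
Events (time:±→running): 0:+→1 0:+→2 … peak 2.

2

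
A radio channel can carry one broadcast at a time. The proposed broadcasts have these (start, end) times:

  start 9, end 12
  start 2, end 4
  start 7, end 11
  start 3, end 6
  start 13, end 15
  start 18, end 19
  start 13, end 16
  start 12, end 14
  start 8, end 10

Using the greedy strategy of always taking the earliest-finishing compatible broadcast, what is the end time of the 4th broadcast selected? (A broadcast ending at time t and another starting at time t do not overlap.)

Greedy by earliest finish: after sorting by end time, pick each interval compatible with the last pick.
Sorted by end: (2,4)  (3,6)  (8,10)  (7,11)  (9,12)  (12,14)  (13,15)  (13,16)  (18,19)
take (2,4); take (8,10); skip (7,11); take (12,14); skip (13,16); take (18,19).
Selected: (2,4) (8,10) (12,14) (18,19)

19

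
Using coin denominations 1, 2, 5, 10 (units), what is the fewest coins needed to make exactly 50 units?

5

Greedy: take as many of the largest coin as possible, then repeat with the remainder.
50 − 5×10→0
Total coins = 5 = 5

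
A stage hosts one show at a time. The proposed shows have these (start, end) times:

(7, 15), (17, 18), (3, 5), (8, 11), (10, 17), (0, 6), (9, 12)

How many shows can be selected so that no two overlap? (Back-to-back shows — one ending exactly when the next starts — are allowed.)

By end time: (3,5), (0,6), (8,11), (9,12), (7,15), (10,17), (17,18).
Pick (3,5); next start ≥ 5 → (8,11); next start ≥ 11 → (17,18).
Selected 3 shows.

3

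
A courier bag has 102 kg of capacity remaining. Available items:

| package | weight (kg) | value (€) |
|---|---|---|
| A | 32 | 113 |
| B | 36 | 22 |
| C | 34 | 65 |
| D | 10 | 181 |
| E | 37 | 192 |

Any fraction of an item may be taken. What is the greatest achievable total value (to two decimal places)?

Order: D (181/10=18.10) > E (192/37=5.19) > A (113/32=3.53) > C (65/34=1.91) > B (22/36=0.61)
Fill: take D (10 @ 181) → take E (37 @ 192) → take A (32 @ 113) → take 23/34 of C → 43.97; 102/102 used.
Total value = 529.97

529.97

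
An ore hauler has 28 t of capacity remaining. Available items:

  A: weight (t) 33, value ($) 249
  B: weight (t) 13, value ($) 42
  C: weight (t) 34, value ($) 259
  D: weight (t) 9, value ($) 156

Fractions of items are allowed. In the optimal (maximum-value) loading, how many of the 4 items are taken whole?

1

Order: D (156/9=17.33) > C (259/34=7.62) > A (249/33=7.55) > B (42/13=3.23)
Fill: take D (9 @ 156) → take 19/34 of C → 144.74; 28/28 used.
1 item(s) taken whole; one partial (take 19/34 of C).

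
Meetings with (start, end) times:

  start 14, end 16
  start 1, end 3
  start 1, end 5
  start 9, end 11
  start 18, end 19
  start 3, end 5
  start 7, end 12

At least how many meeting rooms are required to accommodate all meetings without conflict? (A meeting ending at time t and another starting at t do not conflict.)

2

Count concurrent intervals with a sweep; the peak is the room count.
Events (time:±→running): 1:+→1 1:+→2 … peak 2.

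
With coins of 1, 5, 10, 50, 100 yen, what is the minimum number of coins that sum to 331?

Greedy: take as many of the largest coin as possible, then repeat with the remainder.
331 = 3×100 + 3×10 + 1×1
Total coins = 3 + 3 + 1 = 7

7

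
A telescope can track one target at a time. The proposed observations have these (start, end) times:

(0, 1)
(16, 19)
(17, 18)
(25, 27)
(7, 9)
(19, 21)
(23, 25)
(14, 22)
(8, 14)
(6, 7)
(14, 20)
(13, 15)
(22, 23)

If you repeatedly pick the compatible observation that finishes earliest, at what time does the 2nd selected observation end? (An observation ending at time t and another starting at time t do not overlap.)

7

Sorted by end: (0,1)  (6,7)  (7,9)  (8,14)  (13,15)  (17,18)  (16,19)  (14,20)  (19,21)  (14,22)  (22,23)  (23,25)  (25,27)
take (0,1); take (6,7); take (7,9); take (13,15); take (17,18); take (19,21); skip (14,22); take (22,23); take (23,25); take (25,27).
Selected: (0,1) (6,7) (7,9) (13,15) (17,18) (19,21) (22,23) (23,25) (25,27)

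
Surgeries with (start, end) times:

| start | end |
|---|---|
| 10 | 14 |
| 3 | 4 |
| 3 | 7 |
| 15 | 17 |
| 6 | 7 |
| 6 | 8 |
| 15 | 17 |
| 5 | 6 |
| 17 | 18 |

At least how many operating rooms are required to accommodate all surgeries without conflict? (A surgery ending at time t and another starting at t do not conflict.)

3

Events (time:±→running): 3:+→1 3:+→2 4:-→1 5:+→2 6:-→1 6:+→2 6:+→3 … peak 3.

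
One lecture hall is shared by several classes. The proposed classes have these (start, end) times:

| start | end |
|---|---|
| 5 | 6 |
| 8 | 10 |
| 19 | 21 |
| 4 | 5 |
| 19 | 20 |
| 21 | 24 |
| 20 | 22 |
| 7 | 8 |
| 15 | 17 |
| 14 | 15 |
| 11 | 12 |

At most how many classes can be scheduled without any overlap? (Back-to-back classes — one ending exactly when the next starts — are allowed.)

Greedy by earliest finish: after sorting by end time, pick each interval compatible with the last pick.
By end time: (4,5), (5,6), (7,8), (8,10), (11,12), (14,15), (15,17), (19,20), (19,21), (20,22), (21,24).
Pick (4,5); next start ≥ 5 → (5,6); next start ≥ 6 → (7,8); next start ≥ 8 → (8,10); next start ≥ 10 → (11,12); next start ≥ 12 → (14,15); next start ≥ 15 → (15,17); next start ≥ 17 → (19,20); next start ≥ 20 → (20,22).
Selected 9 classes.

9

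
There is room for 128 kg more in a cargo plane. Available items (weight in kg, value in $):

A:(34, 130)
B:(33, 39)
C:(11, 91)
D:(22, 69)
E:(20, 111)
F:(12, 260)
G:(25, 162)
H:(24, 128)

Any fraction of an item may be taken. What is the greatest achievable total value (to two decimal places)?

Order: F (260/12=21.67) > C (91/11=8.27) > G (162/25=6.48) > E (111/20=5.55) > H (128/24=5.33) > A (130/34=3.82) > D (69/22=3.14) > B (39/33=1.18)
Fill: take F (12 @ 260) → take C (11 @ 91) → take G (25 @ 162) → take E (20 @ 111) → take H (24 @ 128) → take A (34 @ 130) → take 2/22 of D → 6.27; 128/128 used.
Total value = 888.27

888.27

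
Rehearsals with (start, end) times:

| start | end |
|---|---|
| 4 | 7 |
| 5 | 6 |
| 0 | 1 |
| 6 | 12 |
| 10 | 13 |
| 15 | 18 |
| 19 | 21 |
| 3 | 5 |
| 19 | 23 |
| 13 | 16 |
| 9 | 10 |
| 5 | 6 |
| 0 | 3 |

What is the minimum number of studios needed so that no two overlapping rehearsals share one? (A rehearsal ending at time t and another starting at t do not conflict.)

3

starts: [0, 0, 3, 4, 5, 5, 6, 9, 10, 13, 15, 19, 19]
ends:   [1, 3, 5, 6, 6, 7, 10, 12, 13, 16, 18, 21, 23]
s0→1 s0→2 e1→1 e3→0 s3→1 s4→2 e5→1 s5→2 s5→3  — peak 3.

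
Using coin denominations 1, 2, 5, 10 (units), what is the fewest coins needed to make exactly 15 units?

15 − 1×10→5 − 1×5→0
Total coins = 1 + 1 = 2

2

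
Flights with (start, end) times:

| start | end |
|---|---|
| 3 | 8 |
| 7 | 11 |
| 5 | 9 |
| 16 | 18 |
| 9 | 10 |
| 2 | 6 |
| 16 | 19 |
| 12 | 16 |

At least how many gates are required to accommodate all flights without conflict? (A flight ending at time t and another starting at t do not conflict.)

starts: [2, 3, 5, 7, 9, 12, 16, 16]
ends:   [6, 8, 9, 10, 11, 16, 18, 19]
s2→1 s3→2 s5→3  — peak 3.

3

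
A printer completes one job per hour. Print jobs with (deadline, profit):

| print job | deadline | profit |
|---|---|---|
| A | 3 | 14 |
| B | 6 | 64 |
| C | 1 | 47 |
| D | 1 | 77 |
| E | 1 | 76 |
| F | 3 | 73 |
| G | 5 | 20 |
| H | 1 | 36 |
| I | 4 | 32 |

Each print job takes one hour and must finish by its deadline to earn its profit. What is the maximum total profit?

Profit order: D=77 E=76 F=73 B=64 C=47 H=36 I=32 G=20 A=14
Assign: D→slot 1, E skipped, F→slot 3, B→slot 6, C skipped, H skipped, I→slot 4, G→slot 5, A→slot 2.
Slots: [1:D] [2:A] [3:F] [4:I] [5:G] [6:B]
Profit = 77 + 14 + 73 + 32 + 20 + 64 = 280

280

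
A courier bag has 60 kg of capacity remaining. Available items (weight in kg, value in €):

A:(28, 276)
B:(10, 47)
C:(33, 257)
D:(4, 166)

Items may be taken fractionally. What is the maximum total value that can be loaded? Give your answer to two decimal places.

660.06

Sort by value per unit weight and fill in that order.
Order: D (166/4=41.50) > A (276/28=9.86) > C (257/33=7.79) > B (47/10=4.70)
Fill: take D (4 @ 166) → take A (28 @ 276) → take 28/33 of C → 218.06; 60/60 used.
Total value = 660.06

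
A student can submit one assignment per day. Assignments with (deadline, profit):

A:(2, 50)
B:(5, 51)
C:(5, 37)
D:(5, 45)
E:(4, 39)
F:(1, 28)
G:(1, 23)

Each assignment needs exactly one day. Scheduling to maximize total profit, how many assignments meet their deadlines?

Sort by profit descending; place each in the latest free slot ≤ its deadline.
Profit order: B=51 A=50 D=45 E=39 C=37 F=28 G=23
Assign: B→slot 5, A→slot 2, D→slot 4, E→slot 3, C→slot 1, F skipped, G skipped.
Slots: [1:C] [2:A] [3:E] [4:D] [5:B]
5 of 7 scheduled.

5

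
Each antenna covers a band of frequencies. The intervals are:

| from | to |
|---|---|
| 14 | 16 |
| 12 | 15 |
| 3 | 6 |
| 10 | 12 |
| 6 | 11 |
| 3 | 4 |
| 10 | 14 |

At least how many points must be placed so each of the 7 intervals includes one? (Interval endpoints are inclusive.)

Sorted: [3,4] [3,6] [6,11] [10,12] [10,14] [12,15] [14,16]
{[3,4],[3,6]} hit by 4; {[6,11],[10,12],[10,14]} hit by 11; {[12,15],[14,16]} hit by 15.
Points: 4, 11, 15 (3 total).

3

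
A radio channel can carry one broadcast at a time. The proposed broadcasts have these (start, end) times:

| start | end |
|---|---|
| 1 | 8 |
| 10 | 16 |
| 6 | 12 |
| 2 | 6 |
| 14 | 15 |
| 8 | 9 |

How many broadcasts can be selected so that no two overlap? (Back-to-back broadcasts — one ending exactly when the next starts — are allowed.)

By end time: (2,6), (1,8), (8,9), (6,12), (14,15), (10,16).
Pick (2,6); next start ≥ 6 → (8,9); next start ≥ 9 → (14,15).
Selected 3 broadcasts.

3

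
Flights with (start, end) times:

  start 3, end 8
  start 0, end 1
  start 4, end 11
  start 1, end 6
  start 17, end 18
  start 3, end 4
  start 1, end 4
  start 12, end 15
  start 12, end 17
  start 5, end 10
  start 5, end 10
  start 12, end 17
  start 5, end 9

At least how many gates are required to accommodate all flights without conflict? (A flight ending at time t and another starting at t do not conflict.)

6

starts: [0, 1, 1, 3, 3, 4, 5, 5, 5, 12, 12, 12, 17]
ends:   [1, 4, 4, 6, 8, 9, 10, 10, 11, 15, 17, 17, 18]
s0→1 e1→0 s1→1 s1→2 s3→3 s3→4 e4→3 e4→2 s4→3 s5→4 s5→5 s5→6  — peak 6.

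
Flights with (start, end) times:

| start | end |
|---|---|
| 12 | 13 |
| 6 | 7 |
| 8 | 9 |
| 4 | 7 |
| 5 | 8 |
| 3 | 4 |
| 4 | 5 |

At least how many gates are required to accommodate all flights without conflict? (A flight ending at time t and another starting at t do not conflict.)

Count concurrent intervals with a sweep; the peak is the room count.
starts: [3, 4, 4, 5, 6, 8, 12]
ends:   [4, 5, 7, 7, 8, 9, 13]
s3→1 e4→0 s4→1 s4→2 e5→1 s5→2 s6→3  — peak 3.

3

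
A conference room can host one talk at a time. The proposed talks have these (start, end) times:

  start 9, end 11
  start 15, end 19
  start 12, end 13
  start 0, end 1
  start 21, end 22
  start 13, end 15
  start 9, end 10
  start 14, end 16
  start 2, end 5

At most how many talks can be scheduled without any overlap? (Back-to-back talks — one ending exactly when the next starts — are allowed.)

Order by finish time; keep every interval that doesn't clash with the previous kept one.
By end time: (0,1), (2,5), (9,10), (9,11), (12,13), (13,15), (14,16), (15,19), (21,22).
Pick (0,1); next start ≥ 1 → (2,5); next start ≥ 5 → (9,10); next start ≥ 10 → (12,13); next start ≥ 13 → (13,15); next start ≥ 15 → (15,19); next start ≥ 19 → (21,22).
Selected 7 talks.

7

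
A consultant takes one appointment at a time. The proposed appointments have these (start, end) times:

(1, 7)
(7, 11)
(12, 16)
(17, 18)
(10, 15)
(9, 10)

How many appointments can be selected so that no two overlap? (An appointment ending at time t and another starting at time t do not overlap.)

Order by finish time; keep every interval that doesn't clash with the previous kept one.
Sorted by end: (1,7)  (9,10)  (7,11)  (10,15)  (12,16)  (17,18)
take (1,7); take (9,10); skip (7,11); take (10,15); take (17,18).
Selected 4 appointments.

4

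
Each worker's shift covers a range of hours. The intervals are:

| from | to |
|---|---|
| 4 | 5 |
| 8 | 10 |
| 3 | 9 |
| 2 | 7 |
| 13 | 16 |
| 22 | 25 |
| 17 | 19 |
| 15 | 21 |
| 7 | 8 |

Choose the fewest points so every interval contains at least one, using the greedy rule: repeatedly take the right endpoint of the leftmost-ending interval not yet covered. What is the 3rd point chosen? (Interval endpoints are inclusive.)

Process intervals by earliest right end; each time one isn't hit yet, stab at its right endpoint.
By right end: [4,5]  [2,7]  [7,8]  [3,9]  [8,10]  [13,16]  [17,19]  [15,21]  [22,25]
[4,5] uncovered → point at 5; [7,8] uncovered → point at 8; [13,16] uncovered → point at 16; [17,19] uncovered → point at 19; [22,25] uncovered → point at 25.
Points: 5, 8, 16, 19, 25 (5 total).

16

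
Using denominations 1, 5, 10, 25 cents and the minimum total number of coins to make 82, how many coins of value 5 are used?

82 = 3×25 + 1×5 + 2×1
Count of 5: 1

1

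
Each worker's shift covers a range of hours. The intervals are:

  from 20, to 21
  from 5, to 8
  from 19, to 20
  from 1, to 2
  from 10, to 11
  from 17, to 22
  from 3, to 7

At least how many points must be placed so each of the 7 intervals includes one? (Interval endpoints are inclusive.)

4

Sort by right endpoint; whenever an interval is uncovered, place a point at its right end.
By right end: [1,2]  [3,7]  [5,8]  [10,11]  [19,20]  [20,21]  [17,22]
[1,2] uncovered → point at 2; [3,7] uncovered → point at 7; [10,11] uncovered → point at 11; [19,20] uncovered → point at 20.
Points: 2, 7, 11, 20 (4 total).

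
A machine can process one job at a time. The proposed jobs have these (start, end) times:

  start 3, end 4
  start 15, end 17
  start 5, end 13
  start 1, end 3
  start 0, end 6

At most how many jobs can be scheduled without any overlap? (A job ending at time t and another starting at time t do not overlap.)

Order by finish time; keep every interval that doesn't clash with the previous kept one.
Sorted by end: (1,3)  (3,4)  (0,6)  (5,13)  (15,17)
take (1,3); take (3,4); take (5,13); take (15,17).
Selected 4 jobs.

4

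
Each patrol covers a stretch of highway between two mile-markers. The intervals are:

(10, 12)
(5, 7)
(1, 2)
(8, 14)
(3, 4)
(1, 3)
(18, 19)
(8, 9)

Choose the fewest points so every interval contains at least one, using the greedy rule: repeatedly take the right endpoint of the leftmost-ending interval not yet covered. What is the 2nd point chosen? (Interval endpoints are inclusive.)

Sorted: [1,2] [1,3] [3,4] [5,7] [8,9] [10,12] [8,14] [18,19]
{[1,2],[1,3]} hit by 2; {[3,4]} hit by 4; {[5,7]} hit by 7; {[8,9]} hit by 9; {[10,12],[8,14]} hit by 12; {[18,19]} hit by 19.
Points: 2, 4, 7, 9, 12, 19 (6 total).

4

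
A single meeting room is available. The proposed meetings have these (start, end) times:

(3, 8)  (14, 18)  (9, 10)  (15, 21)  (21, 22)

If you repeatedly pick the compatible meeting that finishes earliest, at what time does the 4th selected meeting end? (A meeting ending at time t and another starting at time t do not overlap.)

By end time: (3,8), (9,10), (14,18), (15,21), (21,22).
Pick (3,8); next start ≥ 8 → (9,10); next start ≥ 10 → (14,18); next start ≥ 18 → (21,22).
Selected: (3,8) (9,10) (14,18) (21,22)

22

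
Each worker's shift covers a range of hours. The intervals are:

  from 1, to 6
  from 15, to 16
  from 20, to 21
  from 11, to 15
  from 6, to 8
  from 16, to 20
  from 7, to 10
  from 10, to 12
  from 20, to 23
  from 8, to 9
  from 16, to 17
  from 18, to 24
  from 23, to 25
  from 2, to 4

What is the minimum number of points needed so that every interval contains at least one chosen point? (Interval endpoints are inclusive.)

By right end: [2,4]  [1,6]  [6,8]  [8,9]  [7,10]  [10,12]  [11,15]  [15,16]  [16,17]  [16,20]  [20,21]  [20,23]  [18,24]  [23,25]
[2,4] uncovered → point at 4; [6,8] uncovered → point at 8; [10,12] uncovered → point at 12; [15,16] uncovered → point at 16; [20,21] uncovered → point at 21; [23,25] uncovered → point at 25.
Points: 4, 8, 12, 16, 21, 25 (6 total).

6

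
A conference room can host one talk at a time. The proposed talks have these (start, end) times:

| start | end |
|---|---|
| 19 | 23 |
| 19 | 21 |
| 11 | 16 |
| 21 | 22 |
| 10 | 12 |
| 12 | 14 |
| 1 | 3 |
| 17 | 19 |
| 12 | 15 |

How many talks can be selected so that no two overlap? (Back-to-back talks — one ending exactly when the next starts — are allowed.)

6

Greedy by earliest finish: after sorting by end time, pick each interval compatible with the last pick.
By end time: (1,3), (10,12), (12,14), (12,15), (11,16), (17,19), (19,21), (21,22), (19,23).
Pick (1,3); next start ≥ 3 → (10,12); next start ≥ 12 → (12,14); next start ≥ 14 → (17,19); next start ≥ 19 → (19,21); next start ≥ 21 → (21,22).
Selected 6 talks.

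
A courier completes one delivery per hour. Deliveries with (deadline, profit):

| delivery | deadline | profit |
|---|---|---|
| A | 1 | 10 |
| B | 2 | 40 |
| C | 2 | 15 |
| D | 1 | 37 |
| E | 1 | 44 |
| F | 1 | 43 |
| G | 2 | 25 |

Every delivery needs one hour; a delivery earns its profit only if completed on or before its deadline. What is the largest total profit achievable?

Take jobs in profit order; each goes to the latest open slot no later than its deadline.
Profit order: E=44 F=43 B=40 D=37 G=25 C=15 A=10
Assign: E→slot 1, F skipped, B→slot 2, D skipped, G skipped, C skipped, A skipped.
Slots: [1:E] [2:B]
Profit = 44 + 40 = 84

84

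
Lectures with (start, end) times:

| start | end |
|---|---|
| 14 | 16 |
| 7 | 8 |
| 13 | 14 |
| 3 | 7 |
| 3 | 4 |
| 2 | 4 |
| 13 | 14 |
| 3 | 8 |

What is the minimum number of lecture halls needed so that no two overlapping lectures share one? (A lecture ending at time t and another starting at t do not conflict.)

The answer is the maximum number of intervals overlapping at any instant.
starts: [2, 3, 3, 3, 7, 13, 13, 14]
ends:   [4, 4, 7, 8, 8, 14, 14, 16]
s2→1 s3→2 s3→3 s3→4  — peak 4.

4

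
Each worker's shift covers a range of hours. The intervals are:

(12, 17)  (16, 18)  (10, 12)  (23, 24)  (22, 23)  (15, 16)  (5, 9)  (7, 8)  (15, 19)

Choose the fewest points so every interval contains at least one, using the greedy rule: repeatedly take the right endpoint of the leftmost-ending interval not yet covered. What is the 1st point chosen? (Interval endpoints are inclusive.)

8

Sorted: [7,8] [5,9] [10,12] [15,16] [12,17] [16,18] [15,19] [22,23] [23,24]
{[7,8],[5,9]} hit by 8; {[10,12]} hit by 12; {[15,16],[12,17],[16,18],[15,19]} hit by 16; {[22,23],[23,24]} hit by 23.
Points: 8, 12, 16, 23 (4 total).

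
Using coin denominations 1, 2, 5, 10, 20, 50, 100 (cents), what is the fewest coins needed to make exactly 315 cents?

Greedy: take as many of the largest coin as possible, then repeat with the remainder.
315 = 3×100 + 1×10 + 1×5
Total coins = 3 + 1 + 1 = 5

5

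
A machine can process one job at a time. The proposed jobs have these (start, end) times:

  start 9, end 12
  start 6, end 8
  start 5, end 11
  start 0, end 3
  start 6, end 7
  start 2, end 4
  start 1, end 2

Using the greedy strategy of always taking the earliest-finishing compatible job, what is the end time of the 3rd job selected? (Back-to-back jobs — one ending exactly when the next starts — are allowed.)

Order by finish time; keep every interval that doesn't clash with the previous kept one.
By end time: (1,2), (0,3), (2,4), (6,7), (6,8), (5,11), (9,12).
Pick (1,2); next start ≥ 2 → (2,4); next start ≥ 4 → (6,7); next start ≥ 7 → (9,12).
Selected: (1,2) (2,4) (6,7) (9,12)

7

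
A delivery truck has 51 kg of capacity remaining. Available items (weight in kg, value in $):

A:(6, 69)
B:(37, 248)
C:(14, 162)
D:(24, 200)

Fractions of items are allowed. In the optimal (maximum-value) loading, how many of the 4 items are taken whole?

Order: C (162/14=11.57) > A (69/6=11.50) > D (200/24=8.33) > B (248/37=6.70)
Fill: take C (14 @ 162) → take A (6 @ 69) → take D (24 @ 200) → take 7/37 of B → 46.92; 51/51 used.
3 item(s) taken whole; one partial (take 7/37 of B).

3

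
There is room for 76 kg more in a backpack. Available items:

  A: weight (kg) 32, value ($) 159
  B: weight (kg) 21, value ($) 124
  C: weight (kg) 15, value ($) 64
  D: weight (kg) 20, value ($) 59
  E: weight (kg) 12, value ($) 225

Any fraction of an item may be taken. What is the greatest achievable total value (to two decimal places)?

554.93

Order: E (225/12=18.75) > B (124/21=5.90) > A (159/32=4.97) > C (64/15=4.27) > D (59/20=2.95)
Fill: take E (12 @ 225) → take B (21 @ 124) → take A (32 @ 159) → take 11/15 of C → 46.93; 76/76 used.
Total value = 554.93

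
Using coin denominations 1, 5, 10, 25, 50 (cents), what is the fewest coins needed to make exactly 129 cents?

7

129 = 2×50 + 1×25 + 4×1
Total coins = 2 + 1 + 4 = 7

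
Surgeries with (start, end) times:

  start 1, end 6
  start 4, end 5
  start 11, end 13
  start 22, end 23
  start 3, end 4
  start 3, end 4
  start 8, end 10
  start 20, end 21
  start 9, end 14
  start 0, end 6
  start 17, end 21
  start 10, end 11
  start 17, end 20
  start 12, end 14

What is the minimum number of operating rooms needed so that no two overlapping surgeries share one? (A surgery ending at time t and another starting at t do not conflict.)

Events (time:±→running): 0:+→1 1:+→2 3:+→3 3:+→4 … peak 4.

4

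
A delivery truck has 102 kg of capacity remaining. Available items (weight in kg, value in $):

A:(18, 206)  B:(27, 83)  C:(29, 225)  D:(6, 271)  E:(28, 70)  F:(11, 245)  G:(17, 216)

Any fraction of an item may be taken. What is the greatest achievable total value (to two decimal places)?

1227.56

Ratios (sorted): D 45.17, F 22.27, G 12.71, A 11.44, C 7.76, B 3.07, E 2.50
take D (6 @ 271); take F (11 @ 245); take G (17 @ 216); take A (18 @ 206); take C (29 @ 225); take 21/27 of B → 64.56. Capacity used 102/102.
Total value = 1227.56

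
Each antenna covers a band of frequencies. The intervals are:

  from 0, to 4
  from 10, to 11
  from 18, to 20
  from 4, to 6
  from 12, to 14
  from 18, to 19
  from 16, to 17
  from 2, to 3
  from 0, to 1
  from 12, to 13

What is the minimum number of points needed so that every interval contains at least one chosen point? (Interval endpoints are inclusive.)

7

Process intervals by earliest right end; each time one isn't hit yet, stab at its right endpoint.
Sorted: [0,1] [2,3] [0,4] [4,6] [10,11] [12,13] [12,14] [16,17] [18,19] [18,20]
{[0,1]} hit by 1; {[2,3],[0,4]} hit by 3; {[4,6]} hit by 6; {[10,11]} hit by 11; {[12,13],[12,14]} hit by 13; {[16,17]} hit by 17; {[18,19],[18,20]} hit by 19.
Points: 1, 3, 6, 11, 13, 17, 19 (7 total).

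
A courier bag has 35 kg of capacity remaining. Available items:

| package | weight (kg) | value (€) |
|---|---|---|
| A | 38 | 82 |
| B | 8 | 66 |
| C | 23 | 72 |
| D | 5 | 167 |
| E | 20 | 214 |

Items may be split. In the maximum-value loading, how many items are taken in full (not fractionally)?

3

Sort by value per unit weight and fill in that order.
Ratios (sorted): D 33.40, E 10.70, B 8.25, C 3.13, A 2.16
take D (5 @ 167); take E (20 @ 214); take B (8 @ 66); take 2/23 of C → 6.26. Capacity used 35/35.
3 item(s) taken whole; one partial (take 2/23 of C).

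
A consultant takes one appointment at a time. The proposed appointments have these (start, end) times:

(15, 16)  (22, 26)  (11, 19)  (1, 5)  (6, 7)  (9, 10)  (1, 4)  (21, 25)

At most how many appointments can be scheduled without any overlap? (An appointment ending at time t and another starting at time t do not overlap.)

Greedy by earliest finish: after sorting by end time, pick each interval compatible with the last pick.
By end time: (1,4), (1,5), (6,7), (9,10), (15,16), (11,19), (21,25), (22,26).
Pick (1,4); next start ≥ 4 → (6,7); next start ≥ 7 → (9,10); next start ≥ 10 → (15,16); next start ≥ 16 → (21,25).
Selected 5 appointments.

5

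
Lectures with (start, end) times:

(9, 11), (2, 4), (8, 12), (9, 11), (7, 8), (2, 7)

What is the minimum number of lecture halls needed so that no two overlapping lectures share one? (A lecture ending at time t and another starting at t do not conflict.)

Count concurrent intervals with a sweep; the peak is the room count.
Events (time:±→running): 2:+→1 2:+→2 4:-→1 7:-→0 7:+→1 8:-→0 8:+→1 9:+→2 9:+→3 … peak 3.

3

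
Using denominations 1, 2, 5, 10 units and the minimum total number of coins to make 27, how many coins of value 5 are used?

1

27 = 2×10 + 1×5 + 1×2
Count of 5: 1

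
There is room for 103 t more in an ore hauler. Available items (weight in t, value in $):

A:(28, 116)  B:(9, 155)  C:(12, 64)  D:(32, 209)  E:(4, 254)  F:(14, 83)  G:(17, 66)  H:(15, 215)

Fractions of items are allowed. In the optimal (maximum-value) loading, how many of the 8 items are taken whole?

6

Ratios (sorted): E 63.50, B 17.22, H 14.33, D 6.53, F 5.93, C 5.33, A 4.14, G 3.88
take E (4 @ 254); take B (9 @ 155); take H (15 @ 215); take D (32 @ 209); take F (14 @ 83); take C (12 @ 64); take 17/28 of A → 70.43. Capacity used 103/103.
6 item(s) taken whole; one partial (take 17/28 of A).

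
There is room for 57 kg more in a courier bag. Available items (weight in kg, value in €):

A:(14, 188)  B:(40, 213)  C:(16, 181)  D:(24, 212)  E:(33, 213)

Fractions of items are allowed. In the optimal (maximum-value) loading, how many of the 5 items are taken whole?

3

Sort by value per unit weight and fill in that order.
Ratios (sorted): A 13.43, C 11.31, D 8.83, E 6.45, B 5.33
take A (14 @ 188); take C (16 @ 181); take D (24 @ 212); take 3/33 of E → 19.36. Capacity used 57/57.
3 item(s) taken whole; one partial (take 3/33 of E).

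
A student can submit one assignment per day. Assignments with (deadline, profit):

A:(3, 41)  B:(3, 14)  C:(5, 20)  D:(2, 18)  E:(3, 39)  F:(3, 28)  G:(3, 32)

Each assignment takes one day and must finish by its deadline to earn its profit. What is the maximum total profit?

132

Sort by profit descending; place each in the latest free slot ≤ its deadline.
Profit order: A=41 E=39 G=32 F=28 C=20 D=18 B=14
Assign: A→slot 3, E→slot 2, G→slot 1, F skipped, C→slot 5, D skipped, B skipped.
Slots: [1:G] [2:E] [3:A] [5:C]
Profit = 32 + 39 + 41 + 20 = 132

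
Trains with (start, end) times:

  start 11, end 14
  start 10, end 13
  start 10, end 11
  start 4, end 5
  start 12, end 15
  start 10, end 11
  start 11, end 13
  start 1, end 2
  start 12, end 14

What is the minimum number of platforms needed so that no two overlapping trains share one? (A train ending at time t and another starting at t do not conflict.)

5

The answer is the maximum number of intervals overlapping at any instant.
Events (time:±→running): 1:+→1 2:-→0 4:+→1 5:-→0 10:+→1 10:+→2 10:+→3 11:-→2 11:-→1 11:+→2 11:+→3 12:+→4 12:+→5 … peak 5.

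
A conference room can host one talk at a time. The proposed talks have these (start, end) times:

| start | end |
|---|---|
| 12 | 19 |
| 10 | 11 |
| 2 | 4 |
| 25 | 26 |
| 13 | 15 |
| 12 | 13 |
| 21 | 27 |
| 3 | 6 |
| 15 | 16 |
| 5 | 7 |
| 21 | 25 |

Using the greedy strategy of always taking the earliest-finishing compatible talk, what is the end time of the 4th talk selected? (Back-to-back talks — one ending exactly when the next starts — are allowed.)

Sorted by end: (2,4)  (3,6)  (5,7)  (10,11)  (12,13)  (13,15)  (15,16)  (12,19)  (21,25)  (25,26)  (21,27)
take (2,4); skip (3,6); take (5,7); take (10,11); take (12,13); take (13,15); take (15,16); take (21,25); take (25,26).
Selected: (2,4) (5,7) (10,11) (12,13) (13,15) (15,16) (21,25) (25,26)

13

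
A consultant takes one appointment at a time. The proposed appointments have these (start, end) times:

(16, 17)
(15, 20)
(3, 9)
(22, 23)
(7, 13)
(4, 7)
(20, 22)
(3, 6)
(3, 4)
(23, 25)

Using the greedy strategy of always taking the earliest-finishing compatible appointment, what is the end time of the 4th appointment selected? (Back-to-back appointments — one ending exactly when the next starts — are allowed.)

17

Greedy by earliest finish: after sorting by end time, pick each interval compatible with the last pick.
By end time: (3,4), (3,6), (4,7), (3,9), (7,13), (16,17), (15,20), (20,22), (22,23), (23,25).
Pick (3,4); next start ≥ 4 → (4,7); next start ≥ 7 → (7,13); next start ≥ 13 → (16,17); next start ≥ 17 → (20,22); next start ≥ 22 → (22,23); next start ≥ 23 → (23,25).
Selected: (3,4) (4,7) (7,13) (16,17) (20,22) (22,23) (23,25)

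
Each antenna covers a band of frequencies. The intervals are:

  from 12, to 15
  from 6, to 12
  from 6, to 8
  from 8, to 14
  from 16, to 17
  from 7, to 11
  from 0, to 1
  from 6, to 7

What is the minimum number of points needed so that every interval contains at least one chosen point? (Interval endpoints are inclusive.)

Sort by right endpoint; whenever an interval is uncovered, place a point at its right end.
Sorted: [0,1] [6,7] [6,8] [7,11] [6,12] [8,14] [12,15] [16,17]
{[0,1]} hit by 1; {[6,7],[6,8],[7,11],[6,12]} hit by 7; {[8,14],[12,15]} hit by 14; {[16,17]} hit by 17.
Points: 1, 7, 14, 17 (4 total).

4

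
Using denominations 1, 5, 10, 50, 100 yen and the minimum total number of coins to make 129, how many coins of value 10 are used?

2

Greedy: take as many of the largest coin as possible, then repeat with the remainder.
129 − 1×100→29 − 2×10→9 − 1×5→4 − 4×1→0
Count of 10: 2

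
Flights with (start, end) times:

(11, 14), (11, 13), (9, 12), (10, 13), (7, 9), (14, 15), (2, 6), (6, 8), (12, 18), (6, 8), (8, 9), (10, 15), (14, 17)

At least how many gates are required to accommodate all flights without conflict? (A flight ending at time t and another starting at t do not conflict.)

5

Count concurrent intervals with a sweep; the peak is the room count.
starts: [2, 6, 6, 7, 8, 9, 10, 10, 11, 11, 12, 14, 14]
ends:   [6, 8, 8, 9, 9, 12, 13, 13, 14, 15, 15, 17, 18]
s2→1 e6→0 s6→1 s6→2 s7→3 e8→2 e8→1 s8→2 e9→1 e9→0 s9→1 s10→2 s10→3 s11→4 s11→5  — peak 5.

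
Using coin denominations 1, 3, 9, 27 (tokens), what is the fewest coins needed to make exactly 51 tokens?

5

51 = 1×27 + 2×9 + 2×3
Total coins = 1 + 2 + 2 = 5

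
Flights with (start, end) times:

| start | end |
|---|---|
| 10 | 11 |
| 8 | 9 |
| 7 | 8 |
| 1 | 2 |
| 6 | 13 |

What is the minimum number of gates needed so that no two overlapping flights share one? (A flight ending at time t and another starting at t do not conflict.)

2

Events (time:±→running): 1:+→1 2:-→0 6:+→1 7:+→2 … peak 2.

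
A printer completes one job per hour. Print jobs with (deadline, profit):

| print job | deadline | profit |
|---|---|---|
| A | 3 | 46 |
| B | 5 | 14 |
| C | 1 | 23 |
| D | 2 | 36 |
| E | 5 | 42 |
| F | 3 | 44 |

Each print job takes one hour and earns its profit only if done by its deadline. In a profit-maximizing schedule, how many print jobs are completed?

By profit: A(d3,46), F(d3,44), E(d5,42), D(d2,36), C(d1,23), B(d5,14)
A→slot 3; F→slot 2; E→slot 5; D→slot 1; C skipped; B→slot 4.
5 of 6 scheduled.

5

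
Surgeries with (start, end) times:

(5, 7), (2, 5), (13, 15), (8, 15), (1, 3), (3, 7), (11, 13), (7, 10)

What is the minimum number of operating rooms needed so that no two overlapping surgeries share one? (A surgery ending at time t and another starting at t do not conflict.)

Count concurrent intervals with a sweep; the peak is the room count.
starts: [1, 2, 3, 5, 7, 8, 11, 13]
ends:   [3, 5, 7, 7, 10, 13, 15, 15]
s1→1 s2→2  — peak 2.

2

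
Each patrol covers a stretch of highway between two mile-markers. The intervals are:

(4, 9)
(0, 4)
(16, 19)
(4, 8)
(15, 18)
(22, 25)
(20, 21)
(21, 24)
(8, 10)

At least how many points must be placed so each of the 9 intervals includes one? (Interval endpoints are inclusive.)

5

By right end: [0,4]  [4,8]  [4,9]  [8,10]  [15,18]  [16,19]  [20,21]  [21,24]  [22,25]
[0,4] uncovered → point at 4; [8,10] uncovered → point at 10; [15,18] uncovered → point at 18; [20,21] uncovered → point at 21; [22,25] uncovered → point at 25.
Points: 4, 10, 18, 21, 25 (5 total).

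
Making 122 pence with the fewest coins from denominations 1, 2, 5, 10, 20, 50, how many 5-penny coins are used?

Use the largest denomination that fits, subtract, and repeat.
122 − 2×50→22 − 1×20→2 − 1×2→0
Count of 5: 0

0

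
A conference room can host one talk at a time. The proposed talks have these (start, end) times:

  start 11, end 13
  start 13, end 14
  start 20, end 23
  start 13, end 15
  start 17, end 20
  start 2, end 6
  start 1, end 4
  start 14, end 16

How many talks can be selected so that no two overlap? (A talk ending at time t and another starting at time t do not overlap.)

Order by finish time; keep every interval that doesn't clash with the previous kept one.
Sorted by end: (1,4)  (2,6)  (11,13)  (13,14)  (13,15)  (14,16)  (17,20)  (20,23)
take (1,4); take (11,13); take (13,14); take (14,16); take (17,20); take (20,23).
Selected 6 talks.

6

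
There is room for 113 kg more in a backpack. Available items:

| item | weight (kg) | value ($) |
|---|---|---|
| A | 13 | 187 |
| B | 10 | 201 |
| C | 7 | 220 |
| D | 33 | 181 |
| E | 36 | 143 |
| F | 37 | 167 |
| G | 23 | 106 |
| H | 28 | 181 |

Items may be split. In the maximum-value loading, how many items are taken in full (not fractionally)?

Greedy by value/weight ratio, highest first.
Order: C (220/7=31.43) > B (201/10=20.10) > A (187/13=14.38) > H (181/28=6.46) > D (181/33=5.48) > G (106/23=4.61) > F (167/37=4.51) > E (143/36=3.97)
Fill: take C (7 @ 220) → take B (10 @ 201) → take A (13 @ 187) → take H (28 @ 181) → take D (33 @ 181) → take 22/23 of G → 101.39; 113/113 used.
5 item(s) taken whole; one partial (take 22/23 of G).

5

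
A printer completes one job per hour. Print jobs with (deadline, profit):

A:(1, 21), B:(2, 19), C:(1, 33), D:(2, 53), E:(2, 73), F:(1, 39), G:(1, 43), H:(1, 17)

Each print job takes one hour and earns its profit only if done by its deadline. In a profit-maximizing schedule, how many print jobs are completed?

2

Take jobs in profit order; each goes to the latest open slot no later than its deadline.
Profit order: E=73 D=53 G=43 F=39 C=33 A=21 B=19 H=17
Assign: E→slot 2, D→slot 1, G skipped, F skipped, C skipped, A skipped, B skipped, H skipped.
Slots: [1:D] [2:E]
2 of 8 scheduled.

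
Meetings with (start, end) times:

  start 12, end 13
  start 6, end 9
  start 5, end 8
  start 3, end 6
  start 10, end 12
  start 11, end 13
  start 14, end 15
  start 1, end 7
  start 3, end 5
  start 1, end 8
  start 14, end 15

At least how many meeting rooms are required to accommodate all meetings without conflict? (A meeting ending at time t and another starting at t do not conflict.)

4

The answer is the maximum number of intervals overlapping at any instant.
starts: [1, 1, 3, 3, 5, 6, 10, 11, 12, 14, 14]
ends:   [5, 6, 7, 8, 8, 9, 12, 13, 13, 15, 15]
s1→1 s1→2 s3→3 s3→4  — peak 4.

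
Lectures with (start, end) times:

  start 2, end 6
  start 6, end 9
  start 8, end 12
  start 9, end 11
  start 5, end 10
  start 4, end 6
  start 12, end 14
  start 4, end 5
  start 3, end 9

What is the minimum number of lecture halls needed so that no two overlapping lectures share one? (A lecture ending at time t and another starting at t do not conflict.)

The answer is the maximum number of intervals overlapping at any instant.
Events (time:±→running): 2:+→1 3:+→2 4:+→3 4:+→4 … peak 4.

4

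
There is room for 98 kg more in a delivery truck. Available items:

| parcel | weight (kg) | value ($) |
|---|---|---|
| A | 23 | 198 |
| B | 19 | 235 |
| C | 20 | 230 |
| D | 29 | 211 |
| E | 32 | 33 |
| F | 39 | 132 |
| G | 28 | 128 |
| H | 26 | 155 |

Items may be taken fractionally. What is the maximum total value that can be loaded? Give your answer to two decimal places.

Greedy by value/weight ratio, highest first.
Ratios (sorted): B 12.37, C 11.50, A 8.61, D 7.28, H 5.96, G 4.57, F 3.38, E 1.03
take B (19 @ 235); take C (20 @ 230); take A (23 @ 198); take D (29 @ 211); take 7/26 of H → 41.73. Capacity used 98/98.
Total value = 915.73

915.73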